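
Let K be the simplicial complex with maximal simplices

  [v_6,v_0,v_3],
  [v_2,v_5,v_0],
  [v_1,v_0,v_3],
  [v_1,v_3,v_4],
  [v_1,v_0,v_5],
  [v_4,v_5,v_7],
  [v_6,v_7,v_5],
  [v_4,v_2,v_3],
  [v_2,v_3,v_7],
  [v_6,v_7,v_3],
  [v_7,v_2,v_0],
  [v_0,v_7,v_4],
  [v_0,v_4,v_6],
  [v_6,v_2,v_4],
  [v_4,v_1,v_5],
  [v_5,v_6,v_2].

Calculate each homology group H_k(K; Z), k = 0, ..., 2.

H_0 ≅ Z,  H_1 ≅ Z^2,  H_2 ≅ Z.

We work with the vertex ordering v_0 < v_1 < v_2 < v_3 < v_4 < v_5 < v_6 < v_7. The simplices of K, each written with vertices in increasing order, are:

  0-simplices (8): [v_0], [v_1], [v_2], [v_3], [v_4], [v_5], [v_6], [v_7]
  1-simplices (24): (24 of them)
  2-simplices (16): (16 of them)

giving chain groups C_0 ≅ Z^8, C_1 ≅ Z^24, C_2 ≅ Z^16.

The boundary map ∂_1: C_1 → C_0 sends each edge [p,q] (with p < q) to q − p. For instance
  ∂[v_0,v_5] = [v_5] − [v_0].
The resulting 8×24 matrix has rank 7, and its Smith normal form has invariant factors (1,1,1,1,1,1,1).

The boundary map ∂_2: C_2 → C_1 sends each 2-simplex [p,q,r] to [q,r] − [p,r] + [p,q]. For instance
  ∂[v_3,v_6,v_7] = [v_6,v_7] − [v_3,v_7] + [v_3,v_6],
  ∂[v_0,v_4,v_6] = [v_4,v_6] − [v_0,v_6] + [v_0,v_4].
As a 24×16 matrix over Z this has rank 15, with invariant factors (1,1,1,1,1,1,1,1,1,1,1,1,1,1,1).

Reading off H_k = ker ∂_k / im ∂_{k+1}:

  H_0: rank C_0 − rank ∂_1 = 8 − 7 = 1, and the invariant factors of ∂_1 are all 1, so H_0 = Z.
  H_1: rank ker ∂_1 − rank ∂_2 = (24 − 7) − 15 = 2, and the invariant factors of ∂_2 are all 1, so H_1 = Z^2.
  H_2: rank ker ∂_2 − rank ∂_3 = (16 − 15) − 0 = 1, and there is no ∂_3, so H_2 = Z.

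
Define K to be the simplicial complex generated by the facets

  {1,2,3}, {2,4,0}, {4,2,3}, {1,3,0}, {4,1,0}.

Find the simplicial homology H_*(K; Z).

Fix the vertex order 0 < 1 < 2 < 3 < 4 and write every simplex with vertices in increasing order. Then dim K = 2 and the simplices of K are:

  0-simplices (5): [0], [1], [2], [3], [4]
  1-simplices (10): [0,1], [0,2], [0,3], [0,4], [1,2], [1,3], [1,4], [2,3], [2,4], [3,4]
  2-simplices (5): [0,1,3], [0,1,4], [0,2,4], [1,2,3], [2,3,4]

so the chain groups are C_0 ≅ Z^5, C_1 ≅ Z^10, C_2 ≅ Z^5.

The boundary map ∂_1: C_1 → C_0 maps an edge to its endpoints' difference, ∂[p,q] = q − p. For instance
  ∂[3,4] = [4] − [3].
The 5×10 boundary matrix has rank 4 and Smith normal form diag(1,1,1,1).

Boundary ∂_2: C_2 → C_1 maps a triangle to the signed sum of its edges. For instance
  ∂[1,2,3] = [2,3] − [1,3] + [1,2],
  ∂[2,3,4] = [3,4] − [2,4] + [2,3].
The 10×5 boundary matrix has rank 5 and Smith normal form diag(1,1,1,1,1).

Computing H_k = (kernel of ∂_k) / (image of ∂_{k+1}):

  H_0: rank C_0 − rank ∂_1 = 5 − 4 = 1, and the invariant factors of ∂_1 are all 1, so H_0 ≅ Z.
  H_1: rank ker ∂_1 − rank ∂_2 = (10 − 4) − 5 = 1, and the invariant factors of ∂_2 are all 1, so H_1 ≅ Z.
  H_2: rank ker ∂_2 − rank ∂_3 = (5 − 5) − 0 = 0, and there is no ∂_3, so H_2 ≅ 0.

(K is a triangulation of the Möbius band.)

H_0 = Z,  H_1 = Z,  H_2 = 0.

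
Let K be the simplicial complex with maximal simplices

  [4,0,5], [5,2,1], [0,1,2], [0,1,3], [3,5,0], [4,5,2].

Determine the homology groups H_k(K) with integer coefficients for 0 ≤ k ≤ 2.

H_0 ≅ Z,  H_1 ≅ Z,  H_2 = 0.

Fix the vertex order 0 < 1 < 2 < 3 < 4 < 5 and write every simplex with vertices in increasing order. Then dim K = 2 and the simplices of K are:

  0-simplices (6): [0], [1], [2], [3], [4], [5]
  1-simplices (12): [0,1], [0,2], [0,3], [0,4], [0,5], [1,2], [1,3], [1,5], [2,4], [2,5], [3,5], [4,5]
  2-simplices (6): [0,1,2], [0,1,3], [0,3,5], [0,4,5], [1,2,5], [2,4,5]

Hence C_0 ≅ Z^6, C_1 ≅ Z^12, C_2 ≅ Z^6.

The boundary map ∂_1: C_1 → C_0 maps an edge to its endpoints' difference, ∂[p,q] = q − p. For instance
  ∂[1,2] = [2] − [1].
The resulting 6×12 matrix has rank 5, and its Smith normal form has invariant factors (1,1,1,1,1).

The boundary map ∂_2: C_2 → C_1 maps a triangle to the signed sum of its edges. For instance
  ∂[0,3,5] = [3,5] − [0,5] + [0,3],
  ∂[0,4,5] = [4,5] − [0,5] + [0,4].
This gives a 12×6 integer matrix of rank 6; reducing to Smith normal form yields diagonal entries (1,1,1,1,1,1).

Reading off H_k = ker ∂_k / im ∂_{k+1}:

  H_0: rank C_0 − rank ∂_1 = 6 − 5 = 1, and the invariant factors of ∂_1 are all 1, so H_0 = Z.
  H_1: rank ker ∂_1 − rank ∂_2 = (12 − 5) − 6 = 1, and the invariant factors of ∂_2 are all 1, so H_1 = Z.
  H_2: rank ker ∂_2 − rank ∂_3 = (6 − 6) − 0 = 0, and there is no ∂_3, so H_2 = 0.

(K is a triangulation of the cylinder S^1 x I.)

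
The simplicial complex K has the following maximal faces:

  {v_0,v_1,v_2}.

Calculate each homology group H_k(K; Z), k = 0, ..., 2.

Order the vertices as v_0 < v_1 < v_2. Listing each simplex with vertices in this order, K has dimension 2 with simplices:

  0-simplices (3): [v_0], [v_1], [v_2]
  1-simplices (3): [v_0,v_1], [v_0,v_2], [v_1,v_2]
  2-simplices (1): [v_0,v_1,v_2]

Hence C_0 ≅ Z^3, C_1 ≅ Z^3, C_2 ≅ Z^1.

Boundary ∂_1: C_1 → C_0 maps an edge to its endpoints' difference, ∂[p,q] = q − p. For instance
  ∂[v_0,v_2] = [v_2] − [v_0].
The 3×3 boundary matrix has rank 2 and Smith normal form diag(1,1).

Boundary ∂_2: C_2 → C_1 maps a triangle to the signed sum of its edges. For instance
  ∂[v_0,v_1,v_2] = [v_1,v_2] − [v_0,v_2] + [v_0,v_1].
This gives a 3×1 integer matrix of rank 1; reducing to Smith normal form yields diagonal entries (1).

From H_k ≅ ker(∂_k) / im(∂_{k+1}) we obtain:

  H_0: rank C_0 − rank ∂_1 = 3 − 2 = 1, and the invariant factors of ∂_1 are all 1, so H_0 = Z.
  H_1: rank ker ∂_1 − rank ∂_2 = (3 − 2) − 1 = 0, and the invariant factors of ∂_2 are all 1, so H_1 = 0.
  H_2: rank ker ∂_2 − rank ∂_3 = (1 − 1) − 0 = 0, and there is no ∂_3, so H_2 = 0.

H_0 ≅ Z,  H_1 = 0,  H_2 = 0.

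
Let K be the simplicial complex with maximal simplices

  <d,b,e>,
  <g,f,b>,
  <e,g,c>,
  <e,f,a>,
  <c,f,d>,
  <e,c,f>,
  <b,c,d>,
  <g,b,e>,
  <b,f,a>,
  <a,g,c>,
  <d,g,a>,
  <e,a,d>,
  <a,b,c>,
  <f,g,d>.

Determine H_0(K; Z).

Fix the vertex order a < b < c < d < e < f < g and write every simplex with vertices in increasing order. Then dim K = 2 and the simplices of K are:

  0-simplices (7): a, b, c, d, e, f, g
  1-simplices (21): ab, ac, ad, ae, af, ag, bc, bd, be, bf, bg, cd, ce, cf, cg, de, df, dg, ef, eg, fg
  2-simplices (14): abc, abf, acg, ade, adg, aef, bcd, bde, beg, bfg, cdf, cef, ceg, dfg

Hence C_0 ≅ Z^7, C_1 ≅ Z^21, C_2 ≅ Z^14.

The boundary map ∂_1: C_1 → C_0 sends each edge [p,q] (with p < q) to q − p.
As a 7×21 matrix over Z this has rank 6, with invariant factors (1,1,1,1,1,1).

The boundary map ∂_2: C_2 → C_1 sends each 2-simplex [p,q,r] to [q,r] − [p,r] + [p,q]. For instance
  ∂aef = ef − af + ae,
  ∂cef = ef − cf + ce.
This gives a 21×14 integer matrix of rank 13; reducing to Smith normal form yields diagonal entries (1,1,1,1,1,1,1,1,1,1,1,1,1).

Now H_k = ker ∂_k / im ∂_{k+1}, so:

  H_0: rank C_0 − rank ∂_1 = 7 − 6 = 1, and the invariant factors of ∂_1 are all 1, so H_0 = Z.

(K is a triangulation of the torus T^2.)

H_0 ≅ Z.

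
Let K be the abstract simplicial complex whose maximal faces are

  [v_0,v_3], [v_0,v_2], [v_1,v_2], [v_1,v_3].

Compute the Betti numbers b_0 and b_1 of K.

b_0 = 1, b_1 = 1.

We work with the vertex ordering v_0 < v_1 < v_2 < v_3. The simplices of K, each written with vertices in increasing order, are:

  0-simplices (4): [v_0], [v_1], [v_2], [v_3]
  1-simplices (4): [v_0,v_2], [v_0,v_3], [v_1,v_2], [v_1,v_3]

so the chain groups are C_0 ≅ Z^4, C_1 ≅ Z^4.

The boundary map ∂_1: C_1 → C_0 sends each edge [p,q] (with p < q) to q − p.
As a 4×4 matrix over Z this has rank 3, with invariant factors (1,1,1).

Now H_k = ker ∂_k / im ∂_{k+1}, so:

  H_0: rank C_0 − rank ∂_1 = 4 − 3 = 1, and the invariant factors of ∂_1 are all 1, so H_0 ≅ Z.
  H_1: rank ker ∂_1 − rank ∂_2 = (4 − 3) − 0 = 1, and there is no ∂_2, so H_1 ≅ Z.

Hence the Betti numbers are b_0 = 1, b_1 = 1.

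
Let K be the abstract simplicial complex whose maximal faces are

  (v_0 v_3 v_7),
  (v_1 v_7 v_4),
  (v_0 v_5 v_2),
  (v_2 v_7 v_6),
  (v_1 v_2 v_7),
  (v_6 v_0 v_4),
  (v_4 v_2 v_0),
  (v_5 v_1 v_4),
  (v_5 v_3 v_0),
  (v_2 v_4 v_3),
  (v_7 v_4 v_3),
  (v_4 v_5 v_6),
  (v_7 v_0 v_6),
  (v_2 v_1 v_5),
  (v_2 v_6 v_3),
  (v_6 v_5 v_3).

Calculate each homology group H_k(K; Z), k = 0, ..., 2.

Order the vertices as v_0 < v_1 < v_2 < v_3 < v_4 < v_5 < v_6 < v_7. Listing each simplex with vertices in this order, K has dimension 2 with simplices:

  0-simplices (8): [v_0], [v_1], [v_2], [v_3], [v_4], [v_5], [v_6], [v_7]
  1-simplices (24): (24 of them)
  2-simplices (16): (16 of them)

Hence C_0 ≅ Z^8, C_1 ≅ Z^24, C_2 ≅ Z^16.

The boundary map ∂_1: C_1 → C_0 sends each edge [p,q] (with p < q) to q − p.
As a 8×24 matrix over Z this has rank 7, with invariant factors (1,1,1,1,1,1,1).

Boundary ∂_2: C_2 → C_1 sends each 2-simplex [p,q,r] to [q,r] − [p,r] + [p,q]. For instance
  ∂[v_1,v_4,v_5] = [v_4,v_5] − [v_1,v_5] + [v_1,v_4],
  ∂[v_0,v_3,v_7] = [v_3,v_7] − [v_0,v_7] + [v_0,v_3].
This gives a 24×16 integer matrix of rank 15; reducing to Smith normal form yields diagonal entries (1,1,1,1,1,1,1,1,1,1,1,1,1,1,1).

Reading off H_k = ker ∂_k / im ∂_{k+1}:

  H_0: rank C_0 − rank ∂_1 = 8 − 7 = 1, and the invariant factors of ∂_1 are all 1, so H_0 ≅ Z.
  H_1: rank ker ∂_1 − rank ∂_2 = (24 − 7) − 15 = 2, and the invariant factors of ∂_2 are all 1, so H_1 ≅ Z^2.
  H_2: rank ker ∂_2 − rank ∂_3 = (16 − 15) − 0 = 1, and there is no ∂_3, so H_2 ≅ Z.

(K is a triangulation of the torus T^2.)

H_0 = Z,  H_1 = Z^2,  H_2 = Z.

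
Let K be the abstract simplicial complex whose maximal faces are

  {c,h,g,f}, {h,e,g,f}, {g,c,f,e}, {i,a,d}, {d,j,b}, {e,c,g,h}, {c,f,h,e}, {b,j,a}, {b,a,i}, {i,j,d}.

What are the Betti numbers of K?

b_0 = 2, b_1 = 1, b_2 = 0, b_3 = 1.

K has 10 vertices, 20 edges, 15 triangles, 5 3-simplices.
rank ∂_0 = 0, rank ∂_1 = 8 ⇒ b_0 = 10 − 0 − 8 = 2; all invariant factors of ∂_1 are 1 so no torsion. So H_0 = Z^2.
rank ∂_1 = 8, rank ∂_2 = 11 ⇒ b_1 = 20 − 8 − 11 = 1; all invariant factors of ∂_2 are 1 so no torsion. So H_1 = Z.
rank ∂_2 = 11, rank ∂_3 = 4 ⇒ b_2 = 15 − 11 − 4 = 0; all invariant factors of ∂_3 are 1 so no torsion. So H_2 = 0.
rank ∂_3 = 4, rank ∂_4 = 0 ⇒ b_3 = 5 − 4 − 0 = 1. So H_3 = Z.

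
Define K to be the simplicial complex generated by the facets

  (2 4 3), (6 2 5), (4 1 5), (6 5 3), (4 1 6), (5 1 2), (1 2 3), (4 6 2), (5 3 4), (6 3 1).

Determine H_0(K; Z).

H_0 ≅ Z.

Order the vertices as 1 < 2 < 3 < 4 < 5 < 6. Listing each simplex with vertices in this order, K has dimension 2 with simplices:

  0-simplices (6): [1], [2], [3], [4], [5], [6]
  1-simplices (15): [1,2], [1,3], [1,4], [1,5], [1,6], [2,3], [2,4], [2,5], [2,6], [3,4], [3,5], [3,6], [4,5], [4,6], [5,6]
  2-simplices (10): [1,2,3], [1,2,5], [1,3,6], [1,4,5], [1,4,6], [2,3,4], [2,4,6], [2,5,6], [3,4,5], [3,5,6]

so the chain groups are C_0 ≅ Z^6, C_1 ≅ Z^15, C_2 ≅ Z^10.

Boundary ∂_1: C_1 → C_0 sends each edge [p,q] (with p < q) to q − p. For instance
  ∂[1,5] = [5] − [1].
As a 6×15 matrix over Z this has rank 5, with invariant factors (1,1,1,1,1).

Boundary ∂_2: C_2 → C_1 maps a triangle to the signed sum of its edges. For instance
  ∂[3,4,5] = [4,5] − [3,5] + [3,4],
  ∂[2,3,4] = [3,4] − [2,4] + [2,3].
The 15×10 boundary matrix has rank 10 and Smith normal form diag(1,1,1,1,1,1,1,1,1,2).

Now H_k = ker ∂_k / im ∂_{k+1}, so:

  H_0: rank C_0 − rank ∂_1 = 6 − 5 = 1, and the invariant factors of ∂_1 are all 1, so H_0 = Z.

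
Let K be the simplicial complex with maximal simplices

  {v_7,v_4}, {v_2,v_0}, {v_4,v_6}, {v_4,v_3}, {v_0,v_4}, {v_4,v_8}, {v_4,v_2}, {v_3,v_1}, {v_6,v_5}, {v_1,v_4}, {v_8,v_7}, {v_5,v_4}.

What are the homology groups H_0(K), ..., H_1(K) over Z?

Take the total order v_0 < v_1 < v_2 < v_3 < v_4 < v_5 < v_6 < v_7 < v_8 on the vertex set. Then K (dimension 1) consists of the simplices:

  0-simplices (9): [v_0], [v_1], [v_2], [v_3], [v_4], [v_5], [v_6], [v_7], [v_8]
  1-simplices (12): [v_0,v_2], [v_0,v_4], [v_1,v_3], [v_1,v_4], [v_2,v_4], [v_3,v_4], [v_4,v_5], [v_4,v_6], [v_4,v_7], [v_4,v_8], [v_5,v_6], [v_7,v_8]

so the chain groups are C_0 ≅ Z^9, C_1 ≅ Z^12.

The boundary map ∂_1: C_1 → C_0 maps an edge to its endpoints' difference, ∂[p,q] = q − p.
The 9×12 boundary matrix has rank 8 and Smith normal form diag(1,1,1,1,1,1,1,1).

From H_k ≅ ker(∂_k) / im(∂_{k+1}) we obtain:

  H_0: rank C_0 − rank ∂_1 = 9 − 8 = 1, and the invariant factors of ∂_1 are all 1, so H_0 ≅ Z.
  H_1: rank ker ∂_1 − rank ∂_2 = (12 − 8) − 0 = 4, and there is no ∂_2, so H_1 ≅ Z^4.

As a check, the Euler characteristic is 9 − 12 = -3, which agrees with 1 − 4 = -3.
(K is a triangulation of a wedge of 4 circles.)

H_0 ≅ Z,  H_1 ≅ Z^4.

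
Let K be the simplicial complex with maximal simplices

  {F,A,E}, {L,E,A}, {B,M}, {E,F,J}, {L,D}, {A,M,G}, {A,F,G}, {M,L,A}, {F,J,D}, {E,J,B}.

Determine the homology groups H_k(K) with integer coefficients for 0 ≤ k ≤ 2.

Fix the vertex order A < B < D < E < F < G < J < L < M and write every simplex with vertices in increasing order. Then dim K = 2 and the simplices of K are:

  0-simplices (9): A, B, D, E, F, G, J, L, M
  1-simplices (18): AE, AF, AG, AL, AM, BE, BJ, BM, DF, DJ, DL, EF, EJ, EL, FG, FJ, GM, LM
  2-simplices (8): AEF, AEL, AFG, AGM, ALM, BEJ, DFJ, EFJ

so the chain groups are C_0 ≅ Z^9, C_1 ≅ Z^18, C_2 ≅ Z^8.

Boundary ∂_1: C_1 → C_0 is given by ∂[p,q] = [q] − [p].
The resulting 9×18 matrix has rank 8, and its Smith normal form has invariant factors (1,1,1,1,1,1,1,1).

The boundary map ∂_2: C_2 → C_1 acts by ∂[p,q,r] = [q,r] − [p,r] + [p,q]. For instance
  ∂ALM = LM − AM + AL,
  ∂AEL = EL − AL + AE.
As a 18×8 matrix over Z this has rank 8, with invariant factors (1,1,1,1,1,1,1,1).

Reading off H_k = ker ∂_k / im ∂_{k+1}:

  H_0: rank C_0 − rank ∂_1 = 9 − 8 = 1, and the invariant factors of ∂_1 are all 1, so H_0 ≅ Z.
  H_1: rank ker ∂_1 − rank ∂_2 = (18 − 8) − 8 = 2, and the invariant factors of ∂_2 are all 1, so H_1 ≅ Z^2.
  H_2: rank ker ∂_2 − rank ∂_3 = (8 − 8) − 0 = 0, and there is no ∂_3, so H_2 ≅ 0.

As a check, the Euler characteristic is 9 − 18 + 8 = -1, which agrees with 1 − 2 + 0 = -1.

H_0 = Z,  H_1 = Z^2,  H_2 = 0.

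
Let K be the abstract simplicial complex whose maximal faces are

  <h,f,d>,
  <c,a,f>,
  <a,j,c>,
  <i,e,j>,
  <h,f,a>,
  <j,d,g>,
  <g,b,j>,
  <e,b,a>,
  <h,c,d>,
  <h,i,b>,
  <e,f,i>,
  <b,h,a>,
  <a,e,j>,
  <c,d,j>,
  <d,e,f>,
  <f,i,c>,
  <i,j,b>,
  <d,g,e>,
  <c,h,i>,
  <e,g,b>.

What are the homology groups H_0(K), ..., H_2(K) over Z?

Take the total order a < b < c < d < e < f < g < h < i < j on the vertex set. Then K (dimension 2) consists of the simplices:

  0-simplices (10): a, b, c, d, e, f, g, h, i, j
  1-simplices (30): ab, ac, ae, af, ah, aj, be, bg, bh, bi, bj, cd, cf, ch, ci, cj, de, df, dg, dh, dj, ef, eg, ei, ej, fh, fi, gj, hi, ij
  2-simplices (20): abe, abh, acf, acj, aej, afh, beg, bgj, bhi, bij, cdh, cdj, cfi, chi, def, deg, dfh, dgj, efi, eij

giving chain groups C_0 ≅ Z^10, C_1 ≅ Z^30, C_2 ≅ Z^20.

∂_1: C_1 → C_0 sends each edge [p,q] (with p < q) to q − p. For instance
  ∂ch = h − c.
The 10×30 boundary matrix has rank 9 and Smith normal form diag(1,1,1,1,1,1,1,1,1).

The boundary map ∂_2: C_2 → C_1 sends each 2-simplex [p,q,r] to [q,r] − [p,r] + [p,q]. For instance
  ∂cfi = fi − ci + cf,
  ∂cdj = dj − cj + cd.
The resulting 30×20 matrix has rank 20, and its Smith normal form has invariant factors (1,1,1,1,1,1,1,1,1,1,1,1,1,1,1,1,1,1,1,2).

Reading off H_k = ker ∂_k / im ∂_{k+1}:

  H_0: rank C_0 − rank ∂_1 = 10 − 9 = 1, and the invariant factors of ∂_1 are all 1, so H_0 = Z.
  H_1: rank ker ∂_1 − rank ∂_2 = (30 − 9) − 20 = 1, and ∂_2 has invariant factor 2 > 1, so H_1 = Z ⊕ Z/2.
  H_2: rank ker ∂_2 − rank ∂_3 = (20 − 20) − 0 = 0, and there is no ∂_3, so H_2 = 0.

As a check, the Euler characteristic is 10 − 30 + 20 = 0, which agrees with 1 − 1 + 0 = 0.

H_0 = Z,  H_1 = Z ⊕ Z/2,  H_2 = 0.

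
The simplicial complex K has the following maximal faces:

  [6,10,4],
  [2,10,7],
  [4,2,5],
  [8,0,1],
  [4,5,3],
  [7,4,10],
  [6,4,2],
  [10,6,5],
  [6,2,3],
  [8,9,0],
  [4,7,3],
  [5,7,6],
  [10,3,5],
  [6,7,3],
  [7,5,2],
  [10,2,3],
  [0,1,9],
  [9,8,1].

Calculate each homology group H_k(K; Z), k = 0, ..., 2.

K has 11 vertices, 27 edges, 18 triangles.
rank ∂_0 = 0, rank ∂_1 = 9 ⇒ b_0 = 11 − 0 − 9 = 2; all invariant factors of ∂_1 are 1 so no torsion. So H_0 = Z^2.
rank ∂_1 = 9, rank ∂_2 = 16 ⇒ b_1 = 27 − 9 − 16 = 2; all invariant factors of ∂_2 are 1 so no torsion. So H_1 = Z^2.
rank ∂_2 = 16, rank ∂_3 = 0 ⇒ b_2 = 18 − 16 − 0 = 2. So H_2 = Z^2.

H_0 ≅ Z^2,  H_1 ≅ Z^2,  H_2 ≅ Z^2.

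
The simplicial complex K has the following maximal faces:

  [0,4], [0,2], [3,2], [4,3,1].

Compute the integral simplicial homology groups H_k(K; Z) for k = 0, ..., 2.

We work with the vertex ordering 0 < 1 < 2 < 3 < 4. The simplices of K, each written with vertices in increasing order, are:

  0-simplices (5): [0], [1], [2], [3], [4]
  1-simplices (6): [0,2], [0,4], [1,3], [1,4], [2,3], [3,4]
  2-simplices (1): [1,3,4]

so the chain groups are C_0 ≅ Z^5, C_1 ≅ Z^6, C_2 ≅ Z^1.

The boundary map ∂_1: C_1 → C_0 sends each edge [p,q] (with p < q) to q − p. For instance
  ∂[3,4] = [4] − [3].
The 5×6 boundary matrix has rank 4 and Smith normal form diag(1,1,1,1).

The boundary map ∂_2: C_2 → C_1 sends each 2-simplex [p,q,r] to [q,r] − [p,r] + [p,q]. For instance
  ∂[1,3,4] = [3,4] − [1,4] + [1,3].
This gives a 6×1 integer matrix of rank 1; reducing to Smith normal form yields diagonal entries (1).

From H_k ≅ ker(∂_k) / im(∂_{k+1}) we obtain:

  H_0: rank C_0 − rank ∂_1 = 5 − 4 = 1, and the invariant factors of ∂_1 are all 1, so H_0 = Z.
  H_1: rank ker ∂_1 − rank ∂_2 = (6 − 4) − 1 = 1, and the invariant factors of ∂_2 are all 1, so H_1 = Z.
  H_2: rank ker ∂_2 − rank ∂_3 = (1 − 1) − 0 = 0, and there is no ∂_3, so H_2 = 0.

As a check, the Euler characteristic is 5 − 6 + 1 = 0, which agrees with 1 − 1 + 0 = 0.

H_0 ≅ Z,  H_1 ≅ Z,  H_2 = 0.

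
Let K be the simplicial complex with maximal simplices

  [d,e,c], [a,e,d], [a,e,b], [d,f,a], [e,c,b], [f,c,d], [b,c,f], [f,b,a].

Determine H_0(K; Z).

Order the vertices as a < b < c < d < e < f. Listing each simplex with vertices in this order, K has dimension 2 with simplices:

  0-simplices (6): a, b, c, d, e, f
  1-simplices (12): ab, ad, ae, af, bc, be, bf, cd, ce, cf, de, df
  2-simplices (8): abe, abf, ade, adf, bce, bcf, cde, cdf

giving chain groups C_0 ≅ Z^6, C_1 ≅ Z^12, C_2 ≅ Z^8.

The boundary map ∂_1: C_1 → C_0 is given by ∂[p,q] = [q] − [p].
This gives a 6×12 integer matrix of rank 5; reducing to Smith normal form yields diagonal entries (1,1,1,1,1).

∂_2: C_2 → C_1 sends each 2-simplex [p,q,r] to [q,r] − [p,r] + [p,q]. For instance
  ∂bce = ce − be + bc,
  ∂abf = bf − af + ab.
As a 12×8 matrix over Z this has rank 7, with invariant factors (1,1,1,1,1,1,1).

Now H_k = ker ∂_k / im ∂_{k+1}, so:

  H_0: rank C_0 − rank ∂_1 = 6 − 5 = 1, and the invariant factors of ∂_1 are all 1, so H_0 ≅ Z.

H_0 = Z.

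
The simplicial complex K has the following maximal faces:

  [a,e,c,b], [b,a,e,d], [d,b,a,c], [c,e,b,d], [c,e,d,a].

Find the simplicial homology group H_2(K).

Fix the vertex order a < b < c < d < e and write every simplex with vertices in increasing order. Then dim K = 3 and the simplices of K are:

  0-simplices (5): a, b, c, d, e
  1-simplices (10): ab, ac, ad, ae, bc, bd, be, cd, ce, de
  2-simplices (10): abc, abd, abe, acd, ace, ade, bcd, bce, bde, cde
  3-simplices (5): abcd, abce, abde, acde, bcde

so the chain groups are C_0 ≅ Z^5, C_1 ≅ Z^10, C_2 ≅ Z^10, C_3 ≅ Z^5.

Boundary ∂_1: C_1 → C_0 maps an edge to its endpoints' difference, ∂[p,q] = q − p.
The 5×10 boundary matrix has rank 4 and Smith normal form diag(1,1,1,1).

The boundary map ∂_2: C_2 → C_1 acts by ∂[p,q,r] = [q,r] − [p,r] + [p,q]. For instance
  ∂cde = de − ce + cd,
  ∂ace = ce − ae + ac.
As a 10×10 matrix over Z this has rank 6, with invariant factors (1,1,1,1,1,1).

Boundary ∂_3: C_3 → C_2 sends each 3-simplex σ to the alternating sum Σ_i (−1)^i (σ with its i-th vertex removed). For instance
  ∂acde = cde − ade + ace − acd,
  ∂bcde = cde − bde + bce − bcd.
The resulting 10×5 matrix has rank 4, and its Smith normal form has invariant factors (1,1,1,1).

From H_k ≅ ker(∂_k) / im(∂_{k+1}) we obtain:

  H_2: rank ker ∂_2 − rank ∂_3 = (10 − 6) − 4 = 0, and the invariant factors of ∂_3 are all 1, so H_2 = 0.

(K is a triangulation of the 3-sphere S^3.)

H_2 = 0.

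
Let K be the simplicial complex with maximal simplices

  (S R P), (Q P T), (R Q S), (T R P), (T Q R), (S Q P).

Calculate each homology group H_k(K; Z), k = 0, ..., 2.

We work with the vertex ordering P < Q < R < S < T. The simplices of K, each written with vertices in increasing order, are:

  0-simplices (5): P, Q, R, S, T
  1-simplices (9): PQ, PR, PS, PT, QR, QS, QT, RS, RT
  2-simplices (6): PQS, PQT, PRS, PRT, QRS, QRT

giving chain groups C_0 ≅ Z^5, C_1 ≅ Z^9, C_2 ≅ Z^6.

Boundary ∂_1: C_1 → C_0 is given by ∂[p,q] = [q] − [p]. For instance
  ∂QR = R − Q.
This gives a 5×9 integer matrix of rank 4; reducing to Smith normal form yields diagonal entries (1,1,1,1).

Boundary ∂_2: C_2 → C_1 maps a triangle to the signed sum of its edges. For instance
  ∂PQS = QS − PS + PQ,
  ∂PRT = RT − PT + PR.
The 9×6 boundary matrix has rank 5 and Smith normal form diag(1,1,1,1,1).

Computing H_k = (kernel of ∂_k) / (image of ∂_{k+1}):

  H_0: rank C_0 − rank ∂_1 = 5 − 4 = 1, and the invariant factors of ∂_1 are all 1, so H_0 = Z.
  H_1: rank ker ∂_1 − rank ∂_2 = (9 − 4) − 5 = 0, and the invariant factors of ∂_2 are all 1, so H_1 = 0.
  H_2: rank ker ∂_2 − rank ∂_3 = (6 − 5) − 0 = 1, and there is no ∂_3, so H_2 = Z.

As a check, the Euler characteristic is 5 − 9 + 6 = 2, which agrees with 1 − 0 + 1 = 2.

H_0 = Z,  H_1 = 0,  H_2 = Z.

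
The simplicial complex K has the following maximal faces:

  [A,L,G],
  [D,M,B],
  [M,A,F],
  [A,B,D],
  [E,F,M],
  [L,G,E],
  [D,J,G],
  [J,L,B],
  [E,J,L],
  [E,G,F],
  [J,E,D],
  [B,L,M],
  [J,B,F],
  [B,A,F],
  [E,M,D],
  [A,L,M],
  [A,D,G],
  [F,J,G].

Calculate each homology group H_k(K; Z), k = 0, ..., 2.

Fix the vertex order A < B < D < E < F < G < J < L < M and write every simplex with vertices in increasing order. Then dim K = 2 and the simplices of K are:

  0-simplices (9): A, B, D, E, F, G, J, L, M
  1-simplices (27): AB, AD, AF, AG, AL, AM, BD, BF, BJ, BL, BM, DE, DG, DJ, DM, EF, EG, EJ, EL, EM, FG, FJ, FM, GJ, GL, JL, LM
  2-simplices (18): ABD, ABF, ADG, AFM, AGL, ALM, BDM, BFJ, BJL, BLM, DEJ, DEM, DGJ, EFG, EFM, EGL, EJL, FGJ

Hence C_0 ≅ Z^9, C_1 ≅ Z^27, C_2 ≅ Z^18.

Boundary ∂_1: C_1 → C_0 is given by ∂[p,q] = [q] − [p].
As a 9×27 matrix over Z this has rank 8, with invariant factors (1,1,1,1,1,1,1,1).

The boundary map ∂_2: C_2 → C_1 sends each 2-simplex [p,q,r] to [q,r] − [p,r] + [p,q]. For instance
  ∂ADG = DG − AG + AD,
  ∂BFJ = FJ − BJ + BF.
As a 27×18 matrix over Z this has rank 18, with invariant factors (1,1,1,1,1,1,1,1,1,1,1,1,1,1,1,1,1,2).

From H_k ≅ ker(∂_k) / im(∂_{k+1}) we obtain:

  H_0: rank C_0 − rank ∂_1 = 9 − 8 = 1, and the invariant factors of ∂_1 are all 1, so H_0 = Z.
  H_1: rank ker ∂_1 − rank ∂_2 = (27 − 8) − 18 = 1, and ∂_2 has invariant factor 2 > 1, so H_1 = Z × Z/2.
  H_2: rank ker ∂_2 − rank ∂_3 = (18 − 18) − 0 = 0, and there is no ∂_3, so H_2 = 0.

H_0 ≅ Z,  H_1 ≅ Z × Z/2,  H_2 = 0.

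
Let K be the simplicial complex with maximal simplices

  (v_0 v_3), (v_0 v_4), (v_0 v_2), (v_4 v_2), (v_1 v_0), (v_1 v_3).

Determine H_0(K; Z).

H_0 = Z.

Fix the vertex order v_0 < v_1 < v_2 < v_3 < v_4 and write every simplex with vertices in increasing order. Then dim K = 1 and the simplices of K are:

  0-simplices (5): [v_0], [v_1], [v_2], [v_3], [v_4]
  1-simplices (6): [v_0,v_1], [v_0,v_2], [v_0,v_3], [v_0,v_4], [v_1,v_3], [v_2,v_4]

so the chain groups are C_0 ≅ Z^5, C_1 ≅ Z^6.

∂_1: C_1 → C_0 maps an edge to its endpoints' difference, ∂[p,q] = q − p.
The 5×6 boundary matrix has rank 4 and Smith normal form diag(1,1,1,1).

From H_k ≅ ker(∂_k) / im(∂_{k+1}) we obtain:

  H_0: rank C_0 − rank ∂_1 = 5 − 4 = 1, and the invariant factors of ∂_1 are all 1, so H_0 ≅ Z.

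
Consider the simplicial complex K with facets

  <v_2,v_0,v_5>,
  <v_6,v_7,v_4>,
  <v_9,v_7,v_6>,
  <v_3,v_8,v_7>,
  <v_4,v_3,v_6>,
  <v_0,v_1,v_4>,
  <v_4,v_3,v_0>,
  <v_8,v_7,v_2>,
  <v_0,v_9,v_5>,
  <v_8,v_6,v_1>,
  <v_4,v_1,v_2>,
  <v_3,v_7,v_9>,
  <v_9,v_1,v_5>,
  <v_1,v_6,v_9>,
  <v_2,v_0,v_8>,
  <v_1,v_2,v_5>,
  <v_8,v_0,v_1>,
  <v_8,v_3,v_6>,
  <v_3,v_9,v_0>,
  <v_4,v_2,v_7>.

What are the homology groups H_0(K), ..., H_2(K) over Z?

H_0 ≅ Z,  H_1 ≅ Z ⊕ Z/2,  H_2 = 0.

Fix the vertex order v_0 < v_1 < v_2 < v_3 < v_4 < v_5 < v_6 < v_7 < v_8 < v_9 and write every simplex with vertices in increasing order. Then dim K = 2 and the simplices of K are:

  0-simplices (10): [v_0], [v_1], [v_2], [v_3], [v_4], [v_5], [v_6], [v_7], [v_8], [v_9]
  1-simplices (30): (30 of them)
  2-simplices (20): (20 of them)

so the chain groups are C_0 ≅ Z^10, C_1 ≅ Z^30, C_2 ≅ Z^20.

The boundary map ∂_1: C_1 → C_0 sends each edge [p,q] (with p < q) to q − p.
The 10×30 boundary matrix has rank 9 and Smith normal form diag(1,1,1,1,1,1,1,1,1).

Boundary ∂_2: C_2 → C_1 sends each 2-simplex [p,q,r] to [q,r] − [p,r] + [p,q]. For instance
  ∂[v_0,v_1,v_8] = [v_1,v_8] − [v_0,v_8] + [v_0,v_1],
  ∂[v_0,v_5,v_9] = [v_5,v_9] − [v_0,v_9] + [v_0,v_5].
The 30×20 boundary matrix has rank 20 and Smith normal form diag(1,1,1,1,1,1,1,1,1,1,1,1,1,1,1,1,1,1,1,2).

From H_k ≅ ker(∂_k) / im(∂_{k+1}) we obtain:

  H_0: rank C_0 − rank ∂_1 = 10 − 9 = 1, and the invariant factors of ∂_1 are all 1, so H_0 ≅ Z.
  H_1: rank ker ∂_1 − rank ∂_2 = (30 − 9) − 20 = 1, and ∂_2 has invariant factor 2 > 1, so H_1 ≅ Z ⊕ Z/2.
  H_2: rank ker ∂_2 − rank ∂_3 = (20 − 20) − 0 = 0, and there is no ∂_3, so H_2 ≅ 0.

(K is a triangulation of the Klein bottle.)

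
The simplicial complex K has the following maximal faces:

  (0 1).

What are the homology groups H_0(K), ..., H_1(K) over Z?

H_0 ≅ Z,  H_1 = 0.

Order the vertices as 0 < 1. Listing each simplex with vertices in this order, K has dimension 1 with simplices:

  0-simplices (2): [0], [1]
  1-simplices (1): [0,1]

Hence C_0 ≅ Z^2, C_1 ≅ Z^1.

Boundary ∂_1: C_1 → C_0 sends each edge [p,q] (with p < q) to q − p. For instance
  ∂[0,1] = [1] − [0].
As a 2×1 matrix over Z this has rank 1, with invariant factors (1).

Computing H_k = (kernel of ∂_k) / (image of ∂_{k+1}):

  H_0: rank C_0 − rank ∂_1 = 2 − 1 = 1, and the invariant factors of ∂_1 are all 1, so H_0 = Z.
  H_1: rank ker ∂_1 − rank ∂_2 = (1 − 1) − 0 = 0, and there is no ∂_2, so H_1 = 0.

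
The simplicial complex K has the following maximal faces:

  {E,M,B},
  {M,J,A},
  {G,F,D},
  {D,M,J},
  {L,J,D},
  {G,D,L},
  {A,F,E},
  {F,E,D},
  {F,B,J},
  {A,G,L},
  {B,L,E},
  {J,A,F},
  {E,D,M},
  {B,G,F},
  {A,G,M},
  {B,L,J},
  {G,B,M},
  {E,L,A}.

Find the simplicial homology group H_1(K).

H_1 ≅ Z^2.

Order the vertices as A < B < D < E < F < G < J < L < M. Listing each simplex with vertices in this order, K has dimension 2 with simplices:

  0-simplices (9): A, B, D, E, F, G, J, L, M
  1-simplices (27): AE, AF, AG, AJ, AL, AM, BE, BF, BG, BJ, BL, BM, DE, DF, DG, DJ, DL, DM, EF, EL, EM, FG, FJ, GL, GM, JL, JM
  2-simplices (18): AEF, AEL, AFJ, AGL, AGM, AJM, BEL, BEM, BFG, BFJ, BGM, BJL, DEF, DEM, DFG, DGL, DJL, DJM

so the chain groups are C_0 ≅ Z^9, C_1 ≅ Z^27, C_2 ≅ Z^18.

∂_1: C_1 → C_0 sends each edge [p,q] (with p < q) to q − p. For instance
  ∂JM = M − J.
The resulting 9×27 matrix has rank 8, and its Smith normal form has invariant factors (1,1,1,1,1,1,1,1).

Boundary ∂_2: C_2 → C_1 acts by ∂[p,q,r] = [q,r] − [p,r] + [p,q]. For instance
  ∂BEL = EL − BL + BE,
  ∂BGM = GM − BM + BG.
This gives a 27×18 integer matrix of rank 17; reducing to Smith normal form yields diagonal entries (1,1,1,1,1,1,1,1,1,1,1,1,1,1,1,1,1).

Now H_k = ker ∂_k / im ∂_{k+1}, so:

  H_1: rank ker ∂_1 − rank ∂_2 = (27 − 8) − 17 = 2, and the invariant factors of ∂_2 are all 1, so H_1 ≅ Z^2.

(K is a triangulation of the torus T^2.)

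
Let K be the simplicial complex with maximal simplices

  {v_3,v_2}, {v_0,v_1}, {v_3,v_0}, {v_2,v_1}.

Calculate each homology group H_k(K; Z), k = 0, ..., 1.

H_0 = Z,  H_1 = Z.

Order the vertices as v_0 < v_1 < v_2 < v_3. Listing each simplex with vertices in this order, K has dimension 1 with simplices:

  0-simplices (4): [v_0], [v_1], [v_2], [v_3]
  1-simplices (4): [v_0,v_1], [v_0,v_3], [v_1,v_2], [v_2,v_3]

Hence C_0 ≅ Z^4, C_1 ≅ Z^4.

The boundary map ∂_1: C_1 → C_0 is given by ∂[p,q] = [q] − [p].
This gives a 4×4 integer matrix of rank 3; reducing to Smith normal form yields diagonal entries (1,1,1).

From H_k ≅ ker(∂_k) / im(∂_{k+1}) we obtain:

  H_0: rank C_0 − rank ∂_1 = 4 − 3 = 1, and the invariant factors of ∂_1 are all 1, so H_0 ≅ Z.
  H_1: rank ker ∂_1 − rank ∂_2 = (4 − 3) − 0 = 1, and there is no ∂_2, so H_1 ≅ Z.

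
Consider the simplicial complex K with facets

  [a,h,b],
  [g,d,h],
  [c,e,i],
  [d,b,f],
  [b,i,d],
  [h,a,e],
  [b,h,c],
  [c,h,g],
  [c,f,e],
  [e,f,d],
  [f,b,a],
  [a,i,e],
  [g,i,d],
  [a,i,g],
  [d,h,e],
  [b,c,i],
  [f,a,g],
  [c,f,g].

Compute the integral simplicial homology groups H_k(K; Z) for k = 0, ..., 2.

K has 9 vertices, 27 edges, 18 triangles.
rank ∂_0 = 0, rank ∂_1 = 8 ⇒ b_0 = 9 − 0 − 8 = 1; all invariant factors of ∂_1 are 1 so no torsion. So H_0 = Z.
rank ∂_1 = 8, rank ∂_2 = 17 ⇒ b_1 = 27 − 8 − 17 = 2; all invariant factors of ∂_2 are 1 so no torsion. So H_1 = Z^2.
rank ∂_2 = 17, rank ∂_3 = 0 ⇒ b_2 = 18 − 17 − 0 = 1. So H_2 = Z.

H_0 = Z,  H_1 = Z^2,  H_2 = Z.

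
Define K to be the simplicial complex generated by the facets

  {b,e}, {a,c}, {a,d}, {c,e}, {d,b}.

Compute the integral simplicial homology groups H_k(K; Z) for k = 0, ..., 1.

H_0 ≅ Z,  H_1 ≅ Z.

Fix the vertex order a < b < c < d < e and write every simplex with vertices in increasing order. Then dim K = 1 and the simplices of K are:

  0-simplices (5): a, b, c, d, e
  1-simplices (5): ac, ad, bd, be, ce

so the chain groups are C_0 ≅ Z^5, C_1 ≅ Z^5.

Boundary ∂_1: C_1 → C_0 maps an edge to its endpoints' difference, ∂[p,q] = q − p. For instance
  ∂ad = d − a.
As a 5×5 matrix over Z this has rank 4, with invariant factors (1,1,1,1).

From H_k ≅ ker(∂_k) / im(∂_{k+1}) we obtain:

  H_0: rank C_0 − rank ∂_1 = 5 − 4 = 1, and the invariant factors of ∂_1 are all 1, so H_0 = Z.
  H_1: rank ker ∂_1 − rank ∂_2 = (5 − 4) − 0 = 1, and there is no ∂_2, so H_1 = Z.

As a check, the Euler characteristic is 5 − 5 = 0, which agrees with 1 − 1 = 0.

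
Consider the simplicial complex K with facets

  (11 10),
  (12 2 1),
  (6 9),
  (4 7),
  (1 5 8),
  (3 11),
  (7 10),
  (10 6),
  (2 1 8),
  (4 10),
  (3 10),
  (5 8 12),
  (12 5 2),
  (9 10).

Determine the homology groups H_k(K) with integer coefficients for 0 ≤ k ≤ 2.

Fix the vertex order 1 < 2 < 3 < 4 < 5 < 6 < 7 < 8 < 9 < 10 < 11 < 12 and write every simplex with vertices in increasing order. Then dim K = 2 and the simplices of K are:

  0-simplices (12): [1], [2], [3], [4], [5], [6], [7], [8], [9], [10], [11], [12]
  1-simplices (19): [1,2], [1,5], [1,8], [1,12], [2,5], [2,8], [2,12], [3,10], [3,11], [4,7], [4,10], [5,8], [5,12], [6,9], [6,10], [7,10], [8,12], [9,10], [10,11]
  2-simplices (5): [1,2,8], [1,2,12], [1,5,8], [2,5,12], [5,8,12]

so the chain groups are C_0 ≅ Z^12, C_1 ≅ Z^19, C_2 ≅ Z^5.

The boundary map ∂_1: C_1 → C_0 maps an edge to its endpoints' difference, ∂[p,q] = q − p.
This gives a 12×19 integer matrix of rank 10; reducing to Smith normal form yields diagonal entries (1,1,1,1,1,1,1,1,1,1).

The boundary map ∂_2: C_2 → C_1 maps a triangle to the signed sum of its edges. For instance
  ∂[1,2,8] = [2,8] − [1,8] + [1,2],
  ∂[5,8,12] = [8,12] − [5,12] + [5,8].
This gives a 19×5 integer matrix of rank 5; reducing to Smith normal form yields diagonal entries (1,1,1,1,1).

Now H_k = ker ∂_k / im ∂_{k+1}, so:

  H_0: rank C_0 − rank ∂_1 = 12 − 10 = 2, and the invariant factors of ∂_1 are all 1, so H_0 ≅ Z^2.
  H_1: rank ker ∂_1 − rank ∂_2 = (19 − 10) − 5 = 4, and the invariant factors of ∂_2 are all 1, so H_1 ≅ Z^4.
  H_2: rank ker ∂_2 − rank ∂_3 = (5 − 5) − 0 = 0, and there is no ∂_3, so H_2 ≅ 0.

H_0 = Z^2,  H_1 = Z^4,  H_2 = 0.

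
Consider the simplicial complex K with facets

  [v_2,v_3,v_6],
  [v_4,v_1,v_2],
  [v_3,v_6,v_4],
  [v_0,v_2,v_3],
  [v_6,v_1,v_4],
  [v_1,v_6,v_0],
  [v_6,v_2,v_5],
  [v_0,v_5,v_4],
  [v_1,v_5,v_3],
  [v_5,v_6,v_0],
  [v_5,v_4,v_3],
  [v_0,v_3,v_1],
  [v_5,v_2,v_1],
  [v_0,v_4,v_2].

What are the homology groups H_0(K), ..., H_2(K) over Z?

H_0 ≅ Z,  H_1 ≅ Z^2,  H_2 ≅ Z.

Order the vertices as v_0 < v_1 < v_2 < v_3 < v_4 < v_5 < v_6. Listing each simplex with vertices in this order, K has dimension 2 with simplices:

  0-simplices (7): [v_0], [v_1], [v_2], [v_3], [v_4], [v_5], [v_6]
  1-simplices (21): (21 of them)
  2-simplices (14): (14 of them)

so the chain groups are C_0 ≅ Z^7, C_1 ≅ Z^21, C_2 ≅ Z^14.

Boundary ∂_1: C_1 → C_0 sends each edge [p,q] (with p < q) to q − p. For instance
  ∂[v_1,v_2] = [v_2] − [v_1].
As a 7×21 matrix over Z this has rank 6, with invariant factors (1,1,1,1,1,1).

∂_2: C_2 → C_1 sends each 2-simplex [p,q,r] to [q,r] − [p,r] + [p,q]. For instance
  ∂[v_2,v_5,v_6] = [v_5,v_6] − [v_2,v_6] + [v_2,v_5],
  ∂[v_0,v_4,v_5] = [v_4,v_5] − [v_0,v_5] + [v_0,v_4].
As a 21×14 matrix over Z this has rank 13, with invariant factors (1,1,1,1,1,1,1,1,1,1,1,1,1).

From H_k ≅ ker(∂_k) / im(∂_{k+1}) we obtain:

  H_0: rank C_0 − rank ∂_1 = 7 − 6 = 1, and the invariant factors of ∂_1 are all 1, so H_0 = Z.
  H_1: rank ker ∂_1 − rank ∂_2 = (21 − 6) − 13 = 2, and the invariant factors of ∂_2 are all 1, so H_1 = Z^2.
  H_2: rank ker ∂_2 − rank ∂_3 = (14 − 13) − 0 = 1, and there is no ∂_3, so H_2 = Z.

(K is a triangulation of the torus T^2.)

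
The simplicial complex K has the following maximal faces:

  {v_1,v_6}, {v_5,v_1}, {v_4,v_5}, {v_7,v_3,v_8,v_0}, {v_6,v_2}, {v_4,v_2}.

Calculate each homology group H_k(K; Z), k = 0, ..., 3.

H_0 = Z^2,  H_1 = Z,  H_2 = 0,  H_3 = 0.

K has 9 vertices, 11 edges, 4 triangles, 1 3-simplex.
rank ∂_0 = 0, rank ∂_1 = 7 ⇒ b_0 = 9 − 0 − 7 = 2; all invariant factors of ∂_1 are 1 so no torsion. So H_0 ≅ Z^2.
rank ∂_1 = 7, rank ∂_2 = 3 ⇒ b_1 = 11 − 7 − 3 = 1; all invariant factors of ∂_2 are 1 so no torsion. So H_1 ≅ Z.
rank ∂_2 = 3, rank ∂_3 = 1 ⇒ b_2 = 4 − 3 − 1 = 0; all invariant factors of ∂_3 are 1 so no torsion. So H_2 ≅ 0.
rank ∂_3 = 1, rank ∂_4 = 0 ⇒ b_3 = 1 − 1 − 0 = 0. So H_3 ≅ 0.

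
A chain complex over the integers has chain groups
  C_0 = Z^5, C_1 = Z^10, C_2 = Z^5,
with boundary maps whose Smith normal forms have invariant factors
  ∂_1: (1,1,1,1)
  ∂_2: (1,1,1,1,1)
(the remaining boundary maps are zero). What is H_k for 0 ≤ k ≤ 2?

H_0 ≅ Z,  H_1 ≅ Z,  H_2 = 0.

H_0: b_0 = 5 − 0 − 4 = 1; torsion from ∂_1 factors > 1: none. So H_0 ≅ Z.
H_1: b_1 = 10 − 4 − 5 = 1; torsion from ∂_2 factors > 1: none. So H_1 ≅ Z.
H_2: b_2 = 5 − 5 − 0 = 0; torsion from ∂_3 factors > 1: none. So H_2 ≅ 0.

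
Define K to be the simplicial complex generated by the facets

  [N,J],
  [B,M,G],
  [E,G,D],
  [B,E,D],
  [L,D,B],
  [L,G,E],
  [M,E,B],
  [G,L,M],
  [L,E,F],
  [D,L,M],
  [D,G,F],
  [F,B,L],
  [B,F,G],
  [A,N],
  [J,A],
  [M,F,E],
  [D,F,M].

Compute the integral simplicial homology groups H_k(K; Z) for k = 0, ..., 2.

H_0 ≅ Z^2,  H_1 ≅ Z^3,  H_2 ≅ Z.

K has 10 vertices, 24 edges, 14 triangles.
rank ∂_0 = 0, rank ∂_1 = 8 ⇒ b_0 = 10 − 0 − 8 = 2; all invariant factors of ∂_1 are 1 so no torsion. So H_0 = Z^2.
rank ∂_1 = 8, rank ∂_2 = 13 ⇒ b_1 = 24 − 8 − 13 = 3; all invariant factors of ∂_2 are 1 so no torsion. So H_1 = Z^3.
rank ∂_2 = 13, rank ∂_3 = 0 ⇒ b_2 = 14 − 13 − 0 = 1. So H_2 = Z.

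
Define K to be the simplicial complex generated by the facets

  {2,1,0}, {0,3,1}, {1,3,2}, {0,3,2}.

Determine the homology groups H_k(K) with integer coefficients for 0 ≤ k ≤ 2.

Fix the vertex order 0 < 1 < 2 < 3 and write every simplex with vertices in increasing order. Then dim K = 2 and the simplices of K are:

  0-simplices (4): [0], [1], [2], [3]
  1-simplices (6): [0,1], [0,2], [0,3], [1,2], [1,3], [2,3]
  2-simplices (4): [0,1,2], [0,1,3], [0,2,3], [1,2,3]

giving chain groups C_0 ≅ Z^4, C_1 ≅ Z^6, C_2 ≅ Z^4.

The boundary map ∂_1: C_1 → C_0 sends each edge [p,q] (with p < q) to q − p. For instance
  ∂[1,3] = [3] − [1].
The 4×6 boundary matrix has rank 3 and Smith normal form diag(1,1,1).

Boundary ∂_2: C_2 → C_1 sends each 2-simplex [p,q,r] to [q,r] − [p,r] + [p,q]. For instance
  ∂[0,1,3] = [1,3] − [0,3] + [0,1],
  ∂[0,2,3] = [2,3] − [0,3] + [0,2].
The resulting 6×4 matrix has rank 3, and its Smith normal form has invariant factors (1,1,1).

Reading off H_k = ker ∂_k / im ∂_{k+1}:

  H_0: rank C_0 − rank ∂_1 = 4 − 3 = 1, and the invariant factors of ∂_1 are all 1, so H_0 ≅ Z.
  H_1: rank ker ∂_1 − rank ∂_2 = (6 − 3) − 3 = 0, and the invariant factors of ∂_2 are all 1, so H_1 ≅ 0.
  H_2: rank ker ∂_2 − rank ∂_3 = (4 − 3) − 0 = 1, and there is no ∂_3, so H_2 ≅ Z.

H_0 = Z,  H_1 = 0,  H_2 = Z.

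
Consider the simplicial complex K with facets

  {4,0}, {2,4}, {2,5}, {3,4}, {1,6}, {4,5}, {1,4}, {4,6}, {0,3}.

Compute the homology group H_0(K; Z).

We work with the vertex ordering 0 < 1 < 2 < 3 < 4 < 5 < 6. The simplices of K, each written with vertices in increasing order, are:

  0-simplices (7): [0], [1], [2], [3], [4], [5], [6]
  1-simplices (9): [0,3], [0,4], [1,4], [1,6], [2,4], [2,5], [3,4], [4,5], [4,6]

so the chain groups are C_0 ≅ Z^7, C_1 ≅ Z^9.

∂_1: C_1 → C_0 maps an edge to its endpoints' difference, ∂[p,q] = q − p. For instance
  ∂[2,4] = [4] − [2].
As a 7×9 matrix over Z this has rank 6, with invariant factors (1,1,1,1,1,1).

Reading off H_k = ker ∂_k / im ∂_{k+1}:

  H_0: rank C_0 − rank ∂_1 = 7 − 6 = 1, and the invariant factors of ∂_1 are all 1, so H_0 = Z.

(K is a triangulation of a wedge of 3 circles.)

H_0 ≅ Z.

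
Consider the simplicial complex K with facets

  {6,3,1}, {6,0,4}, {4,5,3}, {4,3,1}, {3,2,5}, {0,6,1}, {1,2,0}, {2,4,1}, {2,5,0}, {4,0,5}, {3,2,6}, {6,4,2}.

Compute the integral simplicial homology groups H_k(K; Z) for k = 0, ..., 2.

H_0 = Z,  H_1 = Z/2,  H_2 = 0.

K has 7 vertices, 18 edges, 12 triangles.
rank ∂_0 = 0, rank ∂_1 = 6 ⇒ b_0 = 7 − 0 − 6 = 1; all invariant factors of ∂_1 are 1 so no torsion. So H_0 = Z.
rank ∂_1 = 6, rank ∂_2 = 12 ⇒ b_1 = 18 − 6 − 12 = 0; ∂_2 has invariant factor(s) [2] giving torsion. So H_1 = Z/2.
rank ∂_2 = 12, rank ∂_3 = 0 ⇒ b_2 = 12 − 12 − 0 = 0. So H_2 = 0.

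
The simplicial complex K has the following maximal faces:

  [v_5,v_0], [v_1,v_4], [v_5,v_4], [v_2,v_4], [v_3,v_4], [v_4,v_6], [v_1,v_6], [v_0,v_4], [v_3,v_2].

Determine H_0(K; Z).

Fix the vertex order v_0 < v_1 < v_2 < v_3 < v_4 < v_5 < v_6 and write every simplex with vertices in increasing order. Then dim K = 1 and the simplices of K are:

  0-simplices (7): [v_0], [v_1], [v_2], [v_3], [v_4], [v_5], [v_6]
  1-simplices (9): [v_0,v_4], [v_0,v_5], [v_1,v_4], [v_1,v_6], [v_2,v_3], [v_2,v_4], [v_3,v_4], [v_4,v_5], [v_4,v_6]

so the chain groups are C_0 ≅ Z^7, C_1 ≅ Z^9.

The boundary map ∂_1: C_1 → C_0 sends each edge [p,q] (with p < q) to q − p. For instance
  ∂[v_4,v_5] = [v_5] − [v_4].
The resulting 7×9 matrix has rank 6, and its Smith normal form has invariant factors (1,1,1,1,1,1).

Reading off H_k = ker ∂_k / im ∂_{k+1}:

  H_0: rank C_0 − rank ∂_1 = 7 − 6 = 1, and the invariant factors of ∂_1 are all 1, so H_0 ≅ Z.

(K is a triangulation of a wedge of 3 circles.)

H_0 ≅ Z.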